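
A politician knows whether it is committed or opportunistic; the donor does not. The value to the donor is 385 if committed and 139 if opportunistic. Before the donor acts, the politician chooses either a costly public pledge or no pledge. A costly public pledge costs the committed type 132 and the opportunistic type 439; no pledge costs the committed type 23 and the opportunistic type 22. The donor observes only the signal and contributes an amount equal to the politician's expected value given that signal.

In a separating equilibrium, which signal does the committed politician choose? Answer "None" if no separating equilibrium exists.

pledge

Try committed → pledge, opportunistic → no pledge:
  Under separation the donor infers type exactly: pledge → committed (pays 385), no pledge → opportunistic (pays 139).
  Committed: pledge gives 385 − 132 = 253; no pledge gives 139 − 23 = 116. No deviation. ✓
  Opportunistic: no pledge gives 139 − 22 = 117; pledge gives 385 − 439 = -54. No deviation. ✓
Both hold — the committed type sends pledge.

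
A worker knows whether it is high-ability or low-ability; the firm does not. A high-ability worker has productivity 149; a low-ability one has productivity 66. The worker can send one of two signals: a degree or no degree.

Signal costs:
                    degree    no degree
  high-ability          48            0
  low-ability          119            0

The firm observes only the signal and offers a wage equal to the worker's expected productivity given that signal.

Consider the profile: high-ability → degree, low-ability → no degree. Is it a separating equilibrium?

Under separation the firm infers type exactly: degree → high-ability (pays 149), no degree → low-ability (pays 66).
High-ability: degree gives 149 − 48 = 101; no degree gives 66 − 0 = 66. No deviation. ✓
Low-ability: no degree gives 66 − 0 = 66; degree gives 149 − 119 = 30. No deviation. ✓
Both incentive constraints hold.

Yes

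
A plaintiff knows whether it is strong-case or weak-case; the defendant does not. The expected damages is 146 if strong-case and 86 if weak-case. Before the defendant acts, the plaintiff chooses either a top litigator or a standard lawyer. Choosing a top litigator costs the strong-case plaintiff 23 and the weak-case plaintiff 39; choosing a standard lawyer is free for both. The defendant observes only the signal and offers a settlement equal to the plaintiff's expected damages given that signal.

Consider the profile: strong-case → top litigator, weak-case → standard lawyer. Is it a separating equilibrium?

If types separate, top litigator earns payment 146 and standard lawyer earns 86.
Strong-case: top litigator gives 146 − 23 = 123; standard lawyer gives 86 − 0 = 86. No deviation. ✓
Weak-case: standard lawyer gives 86 − 0 = 86; top litigator gives 146 − 39 = 107. Would deviate. ✗

No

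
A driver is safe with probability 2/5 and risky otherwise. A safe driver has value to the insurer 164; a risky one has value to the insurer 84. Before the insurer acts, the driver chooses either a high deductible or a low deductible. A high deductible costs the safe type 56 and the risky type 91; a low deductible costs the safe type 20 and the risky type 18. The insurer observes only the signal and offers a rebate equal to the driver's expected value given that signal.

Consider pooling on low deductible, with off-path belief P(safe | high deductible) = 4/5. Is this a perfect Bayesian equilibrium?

Yes

At the pooled signal (low deductible) the insurer holds the prior 2/5 and pays 2/5·164 + 3/5·84 = 116. Off-path (high deductible) belief 4/5 gives 4/5·164 + 1/5·84 = 148.
Safe: low deductible gives 116 − 20 = 96; high deductible gives 148 − 56 = 92. Stays. ✓
Risky: low deductible gives 116 − 18 = 98; high deductible gives 148 − 91 = 57. Stays. ✓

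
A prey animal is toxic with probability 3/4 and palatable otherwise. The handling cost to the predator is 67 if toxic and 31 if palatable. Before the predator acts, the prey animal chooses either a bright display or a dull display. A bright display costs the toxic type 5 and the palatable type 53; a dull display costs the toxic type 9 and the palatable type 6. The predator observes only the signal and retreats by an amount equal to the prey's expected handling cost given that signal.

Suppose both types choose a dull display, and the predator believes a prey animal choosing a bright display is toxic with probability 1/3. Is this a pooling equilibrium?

Yes

At the pooled signal (dull display) the predator holds the prior 3/4 and pays 3/4·67 + 1/4·31 = 58. Off-path (bright display) belief 1/3 gives 1/3·67 + 2/3·31 = 43.
Toxic: dull display gives 58 − 9 = 49; bright display gives 43 − 5 = 38. Stays. ✓
Palatable: dull display gives 58 − 6 = 52; bright display gives 43 − 53 = -10. Stays. ✓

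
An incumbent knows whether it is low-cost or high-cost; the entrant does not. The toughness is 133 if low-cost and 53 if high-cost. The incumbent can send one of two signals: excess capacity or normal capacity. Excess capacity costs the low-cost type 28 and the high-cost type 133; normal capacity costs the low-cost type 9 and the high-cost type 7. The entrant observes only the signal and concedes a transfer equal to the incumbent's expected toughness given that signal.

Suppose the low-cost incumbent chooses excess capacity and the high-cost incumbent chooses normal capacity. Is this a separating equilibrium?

If types separate, excess capacity earns payment 133 and normal capacity earns 53.
Low-cost: excess capacity gives 133 − 28 = 105; normal capacity gives 53 − 9 = 44. No deviation. ✓
High-cost: normal capacity gives 53 − 7 = 46; excess capacity gives 133 − 133 = 0. No deviation. ✓
Both incentive constraints hold.

Yes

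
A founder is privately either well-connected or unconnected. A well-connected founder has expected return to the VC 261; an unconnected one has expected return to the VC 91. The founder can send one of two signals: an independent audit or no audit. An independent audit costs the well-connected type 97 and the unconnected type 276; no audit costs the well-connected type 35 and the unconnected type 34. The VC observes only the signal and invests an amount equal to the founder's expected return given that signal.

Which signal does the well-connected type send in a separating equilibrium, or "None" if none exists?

Try well-connected → audit, unconnected → no audit:
  Under separation the VC infers type exactly: audit → well-connected (pays 261), no audit → unconnected (pays 91).
  Well-connected: audit gives 261 − 97 = 164; no audit gives 91 − 35 = 56. No deviation. ✓
  Unconnected: no audit gives 91 − 34 = 57; audit gives 261 − 276 = -15. No deviation. ✓
Both hold — the well-connected type sends audit.

audit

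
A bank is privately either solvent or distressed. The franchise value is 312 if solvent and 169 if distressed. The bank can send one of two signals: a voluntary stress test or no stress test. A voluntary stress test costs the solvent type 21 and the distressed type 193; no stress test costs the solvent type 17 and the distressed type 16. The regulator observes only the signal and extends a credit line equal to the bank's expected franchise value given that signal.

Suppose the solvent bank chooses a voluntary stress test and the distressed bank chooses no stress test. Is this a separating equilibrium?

Yes

Under separation the regulator infers type exactly: stress test → solvent (pays 312), no stress test → distressed (pays 169).
Solvent: stress test gives 312 − 21 = 291; no stress test gives 169 − 17 = 152. No deviation. ✓
Distressed: no stress test gives 169 − 16 = 153; stress test gives 312 − 193 = 119. No deviation. ✓
Neither type gains from mimicking the other.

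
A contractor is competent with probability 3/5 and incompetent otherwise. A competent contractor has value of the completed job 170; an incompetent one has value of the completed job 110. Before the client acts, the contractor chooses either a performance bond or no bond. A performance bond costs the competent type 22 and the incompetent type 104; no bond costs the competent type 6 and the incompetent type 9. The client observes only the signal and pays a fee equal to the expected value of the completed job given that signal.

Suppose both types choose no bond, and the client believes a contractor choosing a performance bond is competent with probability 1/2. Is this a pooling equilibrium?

On the equilibrium path (no bond) the client holds the prior 3/5 and pays 3/5·170 + 2/5·110 = 146. Off-path (bond) belief 1/2 gives 1/2·170 + 1/2·110 = 140.
Competent: no bond gives 146 − 6 = 140; bond gives 140 − 22 = 118. Stays. ✓
Incompetent: no bond gives 146 − 9 = 137; bond gives 140 − 104 = 36. Stays. ✓
Beliefs are Bayes-consistent on-path and both types best-respond.

Yes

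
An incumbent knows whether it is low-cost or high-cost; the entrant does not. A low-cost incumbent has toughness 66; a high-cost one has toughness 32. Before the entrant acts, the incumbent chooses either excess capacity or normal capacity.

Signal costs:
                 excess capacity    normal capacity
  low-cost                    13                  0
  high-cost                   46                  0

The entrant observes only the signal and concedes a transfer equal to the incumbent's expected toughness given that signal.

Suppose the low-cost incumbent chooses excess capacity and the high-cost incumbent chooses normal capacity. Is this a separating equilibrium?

Yes

Under separation the entrant infers type exactly: excess capacity → low-cost (pays 66), normal capacity → high-cost (pays 32).
Low-cost: excess capacity gives 66 − 13 = 53; normal capacity gives 32 − 0 = 32. No deviation. ✓
High-cost: normal capacity gives 32 − 0 = 32; excess capacity gives 66 − 46 = 20. No deviation. ✓
Both incentive constraints hold.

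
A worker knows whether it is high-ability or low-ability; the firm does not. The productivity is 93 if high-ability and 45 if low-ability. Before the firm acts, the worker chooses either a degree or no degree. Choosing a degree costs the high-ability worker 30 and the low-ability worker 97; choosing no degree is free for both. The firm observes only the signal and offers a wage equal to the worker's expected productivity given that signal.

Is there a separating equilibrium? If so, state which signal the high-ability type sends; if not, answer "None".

Try high-ability → degree, low-ability → no degree:
  If types separate, degree earns payment 93 and no degree earns 45.
  High-ability: degree gives 93 − 30 = 63; no degree gives 45 − 0 = 45. No deviation. ✓
  Low-ability: no degree gives 45 − 0 = 45; degree gives 93 − 97 = -4. No deviation. ✓
Both hold — the high-ability type sends degree.

degree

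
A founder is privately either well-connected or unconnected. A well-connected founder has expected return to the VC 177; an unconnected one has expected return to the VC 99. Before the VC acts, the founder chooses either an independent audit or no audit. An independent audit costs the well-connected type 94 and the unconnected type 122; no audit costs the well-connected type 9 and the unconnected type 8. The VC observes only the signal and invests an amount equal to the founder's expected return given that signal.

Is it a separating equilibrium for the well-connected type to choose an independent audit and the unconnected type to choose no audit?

No

If types separate, audit earns payment 177 and no audit earns 99.
Well-connected: audit gives 177 − 94 = 83; no audit gives 99 − 9 = 90. Would deviate. ✗
Unconnected: no audit gives 99 − 8 = 91; audit gives 177 − 122 = 55. No deviation. ✓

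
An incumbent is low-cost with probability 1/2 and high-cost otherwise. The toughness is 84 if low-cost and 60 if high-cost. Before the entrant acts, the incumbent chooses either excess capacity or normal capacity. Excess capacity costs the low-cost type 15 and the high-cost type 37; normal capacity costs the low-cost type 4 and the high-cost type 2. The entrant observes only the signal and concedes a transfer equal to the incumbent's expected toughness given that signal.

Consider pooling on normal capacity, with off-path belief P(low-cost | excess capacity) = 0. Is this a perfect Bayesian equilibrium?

At the pooled signal (normal capacity) the entrant holds the prior 1/2 and pays 1/2·84 + 1/2·60 = 72. Off-path (excess capacity) belief 0 gives 0·84 + 1·60 = 60.
Low-cost: normal capacity gives 72 − 4 = 68; excess capacity gives 60 − 15 = 45. Stays. ✓
High-cost: normal capacity gives 72 − 2 = 70; excess capacity gives 60 − 37 = 23. Stays. ✓

Yes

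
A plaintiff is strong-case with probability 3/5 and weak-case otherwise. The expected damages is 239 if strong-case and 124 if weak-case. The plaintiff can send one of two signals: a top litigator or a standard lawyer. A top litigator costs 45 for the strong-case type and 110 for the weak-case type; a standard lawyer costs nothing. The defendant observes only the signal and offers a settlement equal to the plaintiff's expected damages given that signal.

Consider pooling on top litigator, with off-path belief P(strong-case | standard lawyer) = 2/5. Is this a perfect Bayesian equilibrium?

No

On the equilibrium path (top litigator) the defendant holds the prior 3/5 and pays 3/5·239 + 2/5·124 = 193. Off-path (standard lawyer) belief 2/5 gives 2/5·239 + 3/5·124 = 170.
Strong-case: top litigator gives 193 − 45 = 148; standard lawyer gives 170 − 0 = 170. Deviates. ✗
Weak-case: top litigator gives 193 − 110 = 83; standard lawyer gives 170 − 0 = 170. Deviates. ✗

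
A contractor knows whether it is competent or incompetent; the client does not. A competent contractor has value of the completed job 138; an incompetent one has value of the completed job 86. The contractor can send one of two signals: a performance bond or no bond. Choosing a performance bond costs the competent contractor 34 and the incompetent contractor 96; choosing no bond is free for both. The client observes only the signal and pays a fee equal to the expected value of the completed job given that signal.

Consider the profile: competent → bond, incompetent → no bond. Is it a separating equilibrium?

Under separation the client infers type exactly: bond → competent (pays 138), no bond → incompetent (pays 86).
Competent: bond gives 138 − 34 = 104; no bond gives 86 − 0 = 86. No deviation. ✓
Incompetent: no bond gives 86 − 0 = 86; bond gives 138 − 96 = 42. No deviation. ✓
Both incentive constraints hold.

Yes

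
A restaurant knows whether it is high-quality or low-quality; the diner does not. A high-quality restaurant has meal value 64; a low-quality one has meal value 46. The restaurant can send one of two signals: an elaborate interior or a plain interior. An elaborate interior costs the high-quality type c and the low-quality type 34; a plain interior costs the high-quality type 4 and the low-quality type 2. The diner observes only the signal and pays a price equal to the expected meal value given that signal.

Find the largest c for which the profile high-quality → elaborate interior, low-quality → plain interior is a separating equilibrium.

22

Under separation: elaborate interior → high-quality (pays 64); plain interior → low-quality (pays 46).
Low-quality: 46 − 2 = 44 ≥ 64 − 34 = 30. Holds regardless of c. ✓
High-quality: 64 − c ≥ 46 − 4, so c ≤ 64 − 42 = 22.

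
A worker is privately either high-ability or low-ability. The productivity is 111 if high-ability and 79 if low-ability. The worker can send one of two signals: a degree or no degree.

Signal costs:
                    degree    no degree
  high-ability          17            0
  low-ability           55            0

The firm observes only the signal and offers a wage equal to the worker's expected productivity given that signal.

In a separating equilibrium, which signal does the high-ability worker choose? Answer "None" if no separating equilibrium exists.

Try high-ability → degree, low-ability → no degree:
  Under separation the firm infers type exactly: degree → high-ability (pays 111), no degree → low-ability (pays 79).
  High-ability: degree gives 111 − 17 = 94; no degree gives 79 − 0 = 79. No deviation. ✓
  Low-ability: no degree gives 79 − 0 = 79; degree gives 111 − 55 = 56. No deviation. ✓
Both hold — the high-ability type sends degree.

degree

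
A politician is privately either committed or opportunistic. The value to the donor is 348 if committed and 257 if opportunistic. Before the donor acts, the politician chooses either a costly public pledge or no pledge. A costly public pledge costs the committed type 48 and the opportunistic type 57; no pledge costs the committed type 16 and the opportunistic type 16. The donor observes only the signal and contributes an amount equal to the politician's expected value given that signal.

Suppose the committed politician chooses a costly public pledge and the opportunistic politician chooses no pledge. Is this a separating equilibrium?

Under separation the donor infers type exactly: pledge → committed (pays 348), no pledge → opportunistic (pays 257).
Committed: pledge gives 348 − 48 = 300; no pledge gives 257 − 16 = 241. No deviation. ✓
Opportunistic: no pledge gives 257 − 16 = 241; pledge gives 348 − 57 = 291. Would deviate. ✗

No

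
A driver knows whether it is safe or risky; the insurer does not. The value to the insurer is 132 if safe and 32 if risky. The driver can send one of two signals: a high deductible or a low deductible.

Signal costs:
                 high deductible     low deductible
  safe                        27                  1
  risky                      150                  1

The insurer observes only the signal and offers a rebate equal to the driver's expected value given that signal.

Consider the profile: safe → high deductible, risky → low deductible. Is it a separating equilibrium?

If types separate, high deductible earns payment 132 and low deductible earns 32.
Safe: high deductible gives 132 − 27 = 105; low deductible gives 32 − 1 = 31. No deviation. ✓
Risky: low deductible gives 32 − 1 = 31; high deductible gives 132 − 150 = -18. No deviation. ✓
Neither type gains from mimicking the other.

Yes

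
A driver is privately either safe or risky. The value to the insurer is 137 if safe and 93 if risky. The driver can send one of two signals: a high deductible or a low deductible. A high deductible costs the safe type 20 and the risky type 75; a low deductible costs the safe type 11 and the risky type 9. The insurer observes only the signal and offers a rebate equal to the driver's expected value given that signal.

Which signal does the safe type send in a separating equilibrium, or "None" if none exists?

Try safe → high deductible, risky → low deductible:
  Under separation the insurer infers type exactly: high deductible → safe (pays 137), low deductible → risky (pays 93).
  Safe: high deductible gives 137 − 20 = 117; low deductible gives 93 − 11 = 82. No deviation. ✓
  Risky: low deductible gives 93 − 9 = 84; high deductible gives 137 − 75 = 62. No deviation. ✓
Both hold — the safe type sends high deductible.

high deductible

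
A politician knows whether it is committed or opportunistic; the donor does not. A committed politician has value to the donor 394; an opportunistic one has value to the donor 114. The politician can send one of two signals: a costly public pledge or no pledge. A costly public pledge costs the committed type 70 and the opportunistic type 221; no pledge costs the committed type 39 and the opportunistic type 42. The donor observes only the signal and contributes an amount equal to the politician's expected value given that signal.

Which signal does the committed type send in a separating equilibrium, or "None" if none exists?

None

Try committed → pledge, opportunistic → no pledge:
  If types separate, pledge earns payment 394 and no pledge earns 114.
  Committed: pledge gives 394 − 70 = 324; no pledge gives 114 − 39 = 75. No deviation. ✓
  Opportunistic: no pledge gives 114 − 42 = 72; pledge gives 394 − 221 = 173. Would deviate. ✗
Try committed → no pledge, opportunistic → pledge:
  If types separate, no pledge earns payment 394 and pledge earns 114.
  Committed: no pledge gives 394 − 39 = 355; pledge gives 114 − 70 = 44. No deviation. ✓
  Opportunistic: pledge gives 114 − 221 = -107; no pledge gives 394 − 42 = 352. Would deviate. ✗
Neither assignment is incentive-compatible.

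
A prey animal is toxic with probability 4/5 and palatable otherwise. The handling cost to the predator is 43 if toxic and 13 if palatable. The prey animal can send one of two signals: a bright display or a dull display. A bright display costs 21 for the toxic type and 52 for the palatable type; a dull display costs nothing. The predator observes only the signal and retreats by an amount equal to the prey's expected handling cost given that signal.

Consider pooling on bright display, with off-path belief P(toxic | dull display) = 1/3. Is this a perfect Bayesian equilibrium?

At the pooled signal (bright display) the predator holds the prior 4/5 and pays 4/5·43 + 1/5·13 = 37. Off-path (dull display) belief 1/3 gives 1/3·43 + 2/3·13 = 23.
Toxic: bright display gives 37 − 21 = 16; dull display gives 23 − 0 = 23. Deviates. ✗
Palatable: bright display gives 37 − 52 = -15; dull display gives 23 − 0 = 23. Deviates. ✗

No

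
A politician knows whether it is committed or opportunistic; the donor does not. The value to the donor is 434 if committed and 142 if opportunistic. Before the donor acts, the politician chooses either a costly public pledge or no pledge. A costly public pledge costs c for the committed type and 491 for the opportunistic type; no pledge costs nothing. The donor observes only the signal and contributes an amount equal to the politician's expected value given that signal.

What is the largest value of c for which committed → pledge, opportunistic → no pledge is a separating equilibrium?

Under separation: pledge → committed (pays 434); no pledge → opportunistic (pays 142).
Opportunistic: 142 − 0 = 142 ≥ 434 − 491 = -57. Holds regardless of c. ✓
Committed: 434 − c ≥ 142 − 0, so c ≤ 434 − 142 = 292.

292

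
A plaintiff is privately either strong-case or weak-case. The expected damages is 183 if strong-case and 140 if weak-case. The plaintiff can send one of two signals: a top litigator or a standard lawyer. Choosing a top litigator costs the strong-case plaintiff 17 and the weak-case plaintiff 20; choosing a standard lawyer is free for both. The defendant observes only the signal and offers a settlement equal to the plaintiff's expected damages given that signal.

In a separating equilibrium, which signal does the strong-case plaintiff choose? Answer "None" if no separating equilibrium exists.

Try strong-case → top litigator, weak-case → standard lawyer:
  If types separate, top litigator earns payment 183 and standard lawyer earns 140.
  Strong-case: top litigator gives 183 − 17 = 166; standard lawyer gives 140 − 0 = 140. No deviation. ✓
  Weak-case: standard lawyer gives 140 − 0 = 140; top litigator gives 183 − 20 = 163. Would deviate. ✗
Try strong-case → standard lawyer, weak-case → top litigator:
  If types separate, standard lawyer earns payment 183 and top litigator earns 140.
  Strong-case: standard lawyer gives 183 − 0 = 183; top litigator gives 140 − 17 = 123. No deviation. ✓
  Weak-case: top litigator gives 140 − 20 = 120; standard lawyer gives 183 − 0 = 183. Would deviate. ✗
Neither assignment is incentive-compatible.

None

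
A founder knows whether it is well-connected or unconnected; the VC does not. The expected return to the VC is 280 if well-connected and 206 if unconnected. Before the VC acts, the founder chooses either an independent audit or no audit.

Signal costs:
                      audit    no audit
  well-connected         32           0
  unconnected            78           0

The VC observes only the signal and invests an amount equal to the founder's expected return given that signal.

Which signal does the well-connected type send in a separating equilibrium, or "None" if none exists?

audit

Try well-connected → audit, unconnected → no audit:
  Under separation the VC infers type exactly: audit → well-connected (pays 280), no audit → unconnected (pays 206).
  Well-connected: audit gives 280 − 32 = 248; no audit gives 206 − 0 = 206. No deviation. ✓
  Unconnected: no audit gives 206 − 0 = 206; audit gives 280 − 78 = 202. No deviation. ✓
Both hold — the well-connected type sends audit.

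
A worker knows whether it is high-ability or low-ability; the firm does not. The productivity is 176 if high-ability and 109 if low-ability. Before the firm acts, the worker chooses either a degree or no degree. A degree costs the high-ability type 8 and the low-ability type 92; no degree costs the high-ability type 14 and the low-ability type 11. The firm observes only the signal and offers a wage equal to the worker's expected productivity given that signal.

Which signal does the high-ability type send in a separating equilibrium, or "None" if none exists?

Try high-ability → degree, low-ability → no degree:
  If types separate, degree earns payment 176 and no degree earns 109.
  High-ability: degree gives 176 − 8 = 168; no degree gives 109 − 14 = 95. No deviation. ✓
  Low-ability: no degree gives 109 − 11 = 98; degree gives 176 − 92 = 84. No deviation. ✓
Both hold — the high-ability type sends degree.

degree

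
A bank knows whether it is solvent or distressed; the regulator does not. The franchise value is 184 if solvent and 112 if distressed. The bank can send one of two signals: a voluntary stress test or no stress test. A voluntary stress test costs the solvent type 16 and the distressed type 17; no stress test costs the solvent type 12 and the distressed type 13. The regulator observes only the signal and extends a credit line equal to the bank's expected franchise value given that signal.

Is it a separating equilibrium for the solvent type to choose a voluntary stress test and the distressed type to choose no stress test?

No

If types separate, stress test earns payment 184 and no stress test earns 112.
Solvent: stress test gives 184 − 16 = 168; no stress test gives 112 − 12 = 100. No deviation. ✓
Distressed: no stress test gives 112 − 13 = 99; stress test gives 184 − 17 = 167. Would deviate. ✗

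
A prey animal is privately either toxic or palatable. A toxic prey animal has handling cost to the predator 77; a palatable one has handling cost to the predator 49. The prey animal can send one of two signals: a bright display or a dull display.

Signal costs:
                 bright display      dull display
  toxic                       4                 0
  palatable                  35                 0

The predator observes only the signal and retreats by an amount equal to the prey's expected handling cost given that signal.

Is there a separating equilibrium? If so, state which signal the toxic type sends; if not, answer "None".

Try toxic → bright display, palatable → dull display:
  If types separate, bright display earns payment 77 and dull display earns 49.
  Toxic: bright display gives 77 − 4 = 73; dull display gives 49 − 0 = 49. No deviation. ✓
  Palatable: dull display gives 49 − 0 = 49; bright display gives 77 − 35 = 42. No deviation. ✓
Both hold — the toxic type sends bright display.

bright display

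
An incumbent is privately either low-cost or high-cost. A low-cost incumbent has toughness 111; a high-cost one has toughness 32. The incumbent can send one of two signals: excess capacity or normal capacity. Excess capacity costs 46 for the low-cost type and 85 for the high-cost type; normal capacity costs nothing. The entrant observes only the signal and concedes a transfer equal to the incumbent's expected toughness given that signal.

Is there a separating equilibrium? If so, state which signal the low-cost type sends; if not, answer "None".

excess capacity

Try low-cost → excess capacity, high-cost → normal capacity:
  Under separation the entrant infers type exactly: excess capacity → low-cost (pays 111), normal capacity → high-cost (pays 32).
  Low-cost: excess capacity gives 111 − 46 = 65; normal capacity gives 32 − 0 = 32. No deviation. ✓
  High-cost: normal capacity gives 32 − 0 = 32; excess capacity gives 111 − 85 = 26. No deviation. ✓
Both hold — the low-cost type sends excess capacity.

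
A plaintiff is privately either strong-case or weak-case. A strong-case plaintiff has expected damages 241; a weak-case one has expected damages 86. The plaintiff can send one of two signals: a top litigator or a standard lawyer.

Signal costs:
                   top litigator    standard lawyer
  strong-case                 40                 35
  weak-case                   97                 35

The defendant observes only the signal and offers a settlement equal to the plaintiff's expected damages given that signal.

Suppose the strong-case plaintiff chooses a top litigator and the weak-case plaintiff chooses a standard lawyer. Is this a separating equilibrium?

No

Under separation the defendant infers type exactly: top litigator → strong-case (pays 241), standard lawyer → weak-case (pays 86).
Strong-case: top litigator gives 241 − 40 = 201; standard lawyer gives 86 − 35 = 51. No deviation. ✓
Weak-case: standard lawyer gives 86 − 35 = 51; top litigator gives 241 − 97 = 144. Would deviate. ✗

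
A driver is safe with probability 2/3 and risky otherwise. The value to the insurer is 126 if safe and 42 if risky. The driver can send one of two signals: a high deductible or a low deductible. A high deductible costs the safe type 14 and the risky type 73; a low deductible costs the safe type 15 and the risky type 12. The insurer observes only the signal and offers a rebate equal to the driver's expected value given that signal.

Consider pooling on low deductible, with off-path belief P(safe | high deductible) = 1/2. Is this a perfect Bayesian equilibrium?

Yes

At the pooled signal (low deductible) the insurer holds the prior 2/3 and pays 2/3·126 + 1/3·42 = 98. Off-path (high deductible) belief 1/2 gives 1/2·126 + 1/2·42 = 84.
Safe: low deductible gives 98 − 15 = 83; high deductible gives 84 − 14 = 70. Stays. ✓
Risky: low deductible gives 98 − 12 = 86; high deductible gives 84 − 73 = 11. Stays. ✓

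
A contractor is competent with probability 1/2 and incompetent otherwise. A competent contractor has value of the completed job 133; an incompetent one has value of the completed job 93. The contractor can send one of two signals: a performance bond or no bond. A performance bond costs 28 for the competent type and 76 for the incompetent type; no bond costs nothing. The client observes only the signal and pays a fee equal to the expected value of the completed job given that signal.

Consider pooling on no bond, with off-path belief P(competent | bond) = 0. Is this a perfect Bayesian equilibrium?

On the equilibrium path (no bond) the client holds the prior 1/2 and pays 1/2·133 + 1/2·93 = 113. Off-path (bond) belief 0 gives 0·133 + 1·93 = 93.
Competent: no bond gives 113 − 0 = 113; bond gives 93 − 28 = 65. Stays. ✓
Incompetent: no bond gives 113 − 0 = 113; bond gives 93 − 76 = 17. Stays. ✓
Beliefs are Bayes-consistent on-path and both types best-respond.

Yes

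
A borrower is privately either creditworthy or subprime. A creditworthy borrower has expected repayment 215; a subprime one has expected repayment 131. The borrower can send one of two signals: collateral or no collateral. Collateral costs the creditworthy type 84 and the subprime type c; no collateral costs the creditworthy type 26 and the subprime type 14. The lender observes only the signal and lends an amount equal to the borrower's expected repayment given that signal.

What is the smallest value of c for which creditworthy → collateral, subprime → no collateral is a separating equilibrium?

Under separation: collateral → creditworthy (pays 215); no collateral → subprime (pays 131).
Creditworthy: 215 − 84 = 131 ≥ 131 − 26 = 105. Holds regardless of c. ✓
Subprime: 131 − 14 ≥ 215 − c, so c ≥ 215 − 117 = 98.

98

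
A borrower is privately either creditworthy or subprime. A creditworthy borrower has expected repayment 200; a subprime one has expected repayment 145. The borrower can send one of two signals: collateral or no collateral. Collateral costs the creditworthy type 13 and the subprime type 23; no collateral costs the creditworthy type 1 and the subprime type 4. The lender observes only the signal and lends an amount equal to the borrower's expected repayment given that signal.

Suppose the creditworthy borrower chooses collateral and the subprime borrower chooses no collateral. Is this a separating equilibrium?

No

Under separation the lender infers type exactly: collateral → creditworthy (pays 200), no collateral → subprime (pays 145).
Creditworthy: collateral gives 200 − 13 = 187; no collateral gives 145 − 1 = 144. No deviation. ✓
Subprime: no collateral gives 145 − 4 = 141; collateral gives 200 − 23 = 177. Would deviate. ✗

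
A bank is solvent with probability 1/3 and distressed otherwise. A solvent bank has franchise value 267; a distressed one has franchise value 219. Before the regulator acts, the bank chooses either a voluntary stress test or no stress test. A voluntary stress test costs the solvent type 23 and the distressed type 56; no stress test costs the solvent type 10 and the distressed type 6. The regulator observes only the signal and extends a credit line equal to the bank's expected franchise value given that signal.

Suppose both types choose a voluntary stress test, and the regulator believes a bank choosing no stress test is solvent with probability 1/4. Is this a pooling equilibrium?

No

At the pooled signal (stress test) the regulator holds the prior 1/3 and pays 1/3·267 + 2/3·219 = 235. Off-path (no stress test) belief 1/4 gives 1/4·267 + 3/4·219 = 231.
Solvent: stress test gives 235 − 23 = 212; no stress test gives 231 − 10 = 221. Deviates. ✗
Distressed: stress test gives 235 − 56 = 179; no stress test gives 231 − 6 = 225. Deviates. ✗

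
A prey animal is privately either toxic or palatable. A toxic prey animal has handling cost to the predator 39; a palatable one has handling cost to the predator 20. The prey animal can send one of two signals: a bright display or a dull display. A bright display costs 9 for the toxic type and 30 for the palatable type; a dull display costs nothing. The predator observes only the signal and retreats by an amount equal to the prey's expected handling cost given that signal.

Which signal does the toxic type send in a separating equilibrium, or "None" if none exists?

Try toxic → bright display, palatable → dull display:
  If types separate, bright display earns payment 39 and dull display earns 20.
  Toxic: bright display gives 39 − 9 = 30; dull display gives 20 − 0 = 20. No deviation. ✓
  Palatable: dull display gives 20 − 0 = 20; bright display gives 39 − 30 = 9. No deviation. ✓
Both hold — the toxic type sends bright display.

bright display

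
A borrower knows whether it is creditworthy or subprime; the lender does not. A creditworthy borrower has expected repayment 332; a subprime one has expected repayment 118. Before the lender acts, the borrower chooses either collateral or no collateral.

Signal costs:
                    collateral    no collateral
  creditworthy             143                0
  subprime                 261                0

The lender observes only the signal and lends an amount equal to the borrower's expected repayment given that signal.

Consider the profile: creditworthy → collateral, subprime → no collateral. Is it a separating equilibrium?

If types separate, collateral earns payment 332 and no collateral earns 118.
Creditworthy: collateral gives 332 − 143 = 189; no collateral gives 118 − 0 = 118. No deviation. ✓
Subprime: no collateral gives 118 − 0 = 118; collateral gives 332 − 261 = 71. No deviation. ✓
Neither type gains from mimicking the other.

Yes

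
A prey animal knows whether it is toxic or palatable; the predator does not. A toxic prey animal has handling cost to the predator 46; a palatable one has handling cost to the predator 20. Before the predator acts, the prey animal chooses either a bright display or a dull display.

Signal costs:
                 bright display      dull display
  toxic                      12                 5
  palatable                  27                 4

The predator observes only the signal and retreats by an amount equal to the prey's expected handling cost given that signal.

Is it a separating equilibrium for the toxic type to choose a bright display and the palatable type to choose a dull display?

No

If types separate, bright display earns payment 46 and dull display earns 20.
Toxic: bright display gives 46 − 12 = 34; dull display gives 20 − 5 = 15. No deviation. ✓
Palatable: dull display gives 20 − 4 = 16; bright display gives 46 − 27 = 19. Would deviate. ✗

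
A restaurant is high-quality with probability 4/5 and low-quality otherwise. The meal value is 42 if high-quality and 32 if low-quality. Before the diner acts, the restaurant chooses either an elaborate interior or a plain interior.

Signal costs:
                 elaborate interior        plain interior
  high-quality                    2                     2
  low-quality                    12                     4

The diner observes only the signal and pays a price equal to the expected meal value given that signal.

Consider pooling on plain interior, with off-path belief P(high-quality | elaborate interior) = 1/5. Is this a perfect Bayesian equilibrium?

At the pooled signal (plain interior) the diner holds the prior 4/5 and pays 4/5·42 + 1/5·32 = 40. Off-path (elaborate interior) belief 1/5 gives 1/5·42 + 4/5·32 = 34.
High-quality: plain interior gives 40 − 2 = 38; elaborate interior gives 34 − 2 = 32. Stays. ✓
Low-quality: plain interior gives 40 − 4 = 36; elaborate interior gives 34 − 12 = 22. Stays. ✓

Yes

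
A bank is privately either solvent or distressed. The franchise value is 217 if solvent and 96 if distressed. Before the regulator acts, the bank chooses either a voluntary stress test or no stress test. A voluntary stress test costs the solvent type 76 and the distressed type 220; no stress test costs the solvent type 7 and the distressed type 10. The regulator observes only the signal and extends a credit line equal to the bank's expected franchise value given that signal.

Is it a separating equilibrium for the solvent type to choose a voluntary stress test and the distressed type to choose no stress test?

Yes

If types separate, stress test earns payment 217 and no stress test earns 96.
Solvent: stress test gives 217 − 76 = 141; no stress test gives 96 − 7 = 89. No deviation. ✓
Distressed: no stress test gives 96 − 10 = 86; stress test gives 217 − 220 = -3. No deviation. ✓
Both incentive constraints hold.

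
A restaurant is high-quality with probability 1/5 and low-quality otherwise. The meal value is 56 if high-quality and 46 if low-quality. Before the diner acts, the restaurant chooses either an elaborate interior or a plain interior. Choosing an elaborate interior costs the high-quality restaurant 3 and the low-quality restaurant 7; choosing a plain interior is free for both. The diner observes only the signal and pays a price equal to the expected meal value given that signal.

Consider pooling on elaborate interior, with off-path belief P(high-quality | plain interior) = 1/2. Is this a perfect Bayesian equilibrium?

No

At the pooled signal (elaborate interior) the diner holds the prior 1/5 and pays 1/5·56 + 4/5·46 = 48. Off-path (plain interior) belief 1/2 gives 1/2·56 + 1/2·46 = 51.
High-quality: elaborate interior gives 48 − 3 = 45; plain interior gives 51 − 0 = 51. Deviates. ✗
Low-quality: elaborate interior gives 48 − 7 = 41; plain interior gives 51 − 0 = 51. Deviates. ✗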